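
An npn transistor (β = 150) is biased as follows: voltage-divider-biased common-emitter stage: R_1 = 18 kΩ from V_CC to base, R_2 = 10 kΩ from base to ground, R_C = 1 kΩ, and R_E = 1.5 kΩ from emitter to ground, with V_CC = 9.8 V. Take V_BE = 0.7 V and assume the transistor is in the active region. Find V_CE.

V_CE ≈ 5.3 V

Thevenize the base divider: V_Th = V_CC·R_2/(R_1+R_2) = 9.8×10/28 = 3.5 V, R_Th = R_1‖R_2 = 6.43 kΩ.
Base-emitter loop: V_Th = I_B·R_Th + V_BE + (β+1)I_B·R_E, so I_B = (3.5 − 0.7) / (6.43 + 151×1.5) = 0.012 mA.
I_C = β·I_B = 150×0.012 = 1.8 mA, and I_E = (β+1)I_B = 1.82 mA.
V_CE = V_CC − I_C·R_C − I_E·R_E = 9.8 − 1.8×1 − 1.82×1.5 = 5.27 V.
V_CE = 5.27 V > 0.2 V confirms active-region operation.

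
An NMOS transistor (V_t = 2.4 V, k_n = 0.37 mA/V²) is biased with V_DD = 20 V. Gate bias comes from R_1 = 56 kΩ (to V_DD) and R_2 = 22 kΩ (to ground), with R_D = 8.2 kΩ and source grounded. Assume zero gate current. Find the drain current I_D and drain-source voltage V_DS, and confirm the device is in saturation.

I_D ≈ 1.9 mA, V_DS ≈ 4.1 V

V_G = V_DD·R_2/(R_1+R_2) = 20×22/78 = 5.64 V. With the source grounded, V_GS = V_G = 5.64 V.
Assume saturation: I_D = (k_n/2)(V_GS − V_t)² = (0.37/2)×(5.64 − 2.4)² = 0.185×3.24² = 1.94 mA.
V_DS = V_DD − I_D·R_D = 20 − 1.94×8.2 = 4.07 V.
Saturation requires V_DS ≥ V_GS − V_t = 3.24 V; 4.07 ≥ 3.24 ✓.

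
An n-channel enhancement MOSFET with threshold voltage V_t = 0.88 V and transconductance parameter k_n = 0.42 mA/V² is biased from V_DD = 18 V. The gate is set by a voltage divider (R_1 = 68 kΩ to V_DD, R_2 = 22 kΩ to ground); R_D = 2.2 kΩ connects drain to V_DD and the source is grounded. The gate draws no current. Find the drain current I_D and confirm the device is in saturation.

I_D ≈ 2.6 mA

V_G = V_DD·R_2/(R_1+R_2) = 18×22/90 = 4.4 V. With the source grounded, V_GS = V_G = 4.4 V.
Assume saturation: I_D = (k_n/2)(V_GS − V_t)² = (0.42/2)×(4.4 − 0.88)² = 0.21×3.52² = 2.6 mA.
V_DS = V_DD − I_D·R_D = 18 − 2.6×2.2 = 12.3 V.
Saturation requires V_DS ≥ V_GS − V_t = 3.52 V; 12.3 ≥ 3.52 ✓.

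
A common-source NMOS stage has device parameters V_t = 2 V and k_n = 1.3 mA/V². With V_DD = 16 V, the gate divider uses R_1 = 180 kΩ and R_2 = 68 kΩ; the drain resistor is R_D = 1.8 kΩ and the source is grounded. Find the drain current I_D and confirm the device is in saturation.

V_G = V_DD·R_2/(R_1+R_2) = 16×68/248 = 4.39 V. With the source grounded, V_GS = V_G = 4.39 V.
Assume saturation: I_D = (k_n/2)(V_GS − V_t)² = (1.3/2)×(4.39 − 2)² = 0.65×2.39² = 3.7 mA.
V_DS = V_DD − I_D·R_D = 16 − 3.7×1.8 = 9.33 V.
Saturation requires V_DS ≥ V_GS − V_t = 2.39 V; 9.33 ≥ 2.39 ✓.

I_D ≈ 3.7 mA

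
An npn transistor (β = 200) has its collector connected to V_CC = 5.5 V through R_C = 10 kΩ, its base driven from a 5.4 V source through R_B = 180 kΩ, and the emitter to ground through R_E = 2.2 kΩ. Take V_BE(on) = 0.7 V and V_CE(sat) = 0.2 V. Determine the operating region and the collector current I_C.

saturation; I_C ≈ 0.43 mA

Assume active: I_B = (5.4 − 0.7)/(180 + 201×2.2) = 0.00755 mA, I_C = β·I_B = 1.51 mA.
Then V_CE = 5.5 − 1.51×10 − 1.52×2.2 = -12.9 V < 0.2 V — the active assumption fails.
Re-solve with V_CE = 0.2 V. KCL at the emitter: V_E/R_E = (V_BB−0.7−V_E)/R_B + (V_CC−0.2−V_E)/R_C, giving V_E = 0.993 V.
I_C = (V_CC − 0.2 − V_E)/R_C = (5.3 − 0.993)/10 = 0.431 mA.
Check: I_B = (4.7 − 0.993)/180 = 0.0206 mA, and β·I_B = 4.12 mA > I_C, confirming saturation.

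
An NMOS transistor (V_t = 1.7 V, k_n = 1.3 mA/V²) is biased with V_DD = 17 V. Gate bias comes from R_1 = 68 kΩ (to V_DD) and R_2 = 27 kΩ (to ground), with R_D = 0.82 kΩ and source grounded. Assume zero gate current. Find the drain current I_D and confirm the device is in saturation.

I_D ≈ 6.4 mA

V_G = V_DD·R_2/(R_1+R_2) = 17×27/95 = 4.83 V. With the source grounded, V_GS = V_G = 4.83 V.
Assume saturation: I_D = (k_n/2)(V_GS − V_t)² = (1.3/2)×(4.83 − 1.7)² = 0.65×3.13² = 6.37 mA.
V_DS = V_DD − I_D·R_D = 17 − 6.37×0.82 = 11.8 V.
Saturation requires V_DS ≥ V_GS − V_t = 3.13 V; 11.8 ≥ 3.13 ✓.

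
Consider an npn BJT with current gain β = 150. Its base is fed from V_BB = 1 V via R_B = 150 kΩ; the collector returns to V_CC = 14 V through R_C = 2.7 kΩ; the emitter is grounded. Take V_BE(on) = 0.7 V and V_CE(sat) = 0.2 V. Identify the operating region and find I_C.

Assume active. Base-emitter loop: I_B = (V_BB − V_BE)/R_B = (1 − 0.7)/150 = 0.002 mA.
I_C = β·I_B = 150×0.002 = 0.3 mA.
V_CE = V_CC − I_C·R_C = 14 − 0.3×2.7 = 13.2 V > V_CE(sat), so the active-region assumption holds.

active; I_C ≈ 0.3 mA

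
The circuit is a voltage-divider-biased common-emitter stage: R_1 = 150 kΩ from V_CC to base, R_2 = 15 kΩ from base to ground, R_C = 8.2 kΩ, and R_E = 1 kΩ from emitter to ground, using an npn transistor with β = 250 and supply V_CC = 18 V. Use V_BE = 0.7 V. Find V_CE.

V_CE ≈ 9.9 V

Thevenize the base divider: V_Th = V_CC·R_2/(R_1+R_2) = 18×15/165 = 1.64 V, R_Th = R_1‖R_2 = 13.6 kΩ.
Base-emitter loop: V_Th = I_B·R_Th + V_BE + (β+1)I_B·R_E, so I_B = (1.64 − 0.7) / (13.6 + 251×1) = 0.00354 mA.
I_C = β·I_B = 250×0.00354 = 0.885 mA, and I_E = (β+1)I_B = 0.888 mA.
V_CE = V_CC − I_C·R_C − I_E·R_E = 18 − 0.885×8.2 − 0.888×1 = 9.86 V.
V_CE = 9.86 V > 0.2 V confirms active-region operation.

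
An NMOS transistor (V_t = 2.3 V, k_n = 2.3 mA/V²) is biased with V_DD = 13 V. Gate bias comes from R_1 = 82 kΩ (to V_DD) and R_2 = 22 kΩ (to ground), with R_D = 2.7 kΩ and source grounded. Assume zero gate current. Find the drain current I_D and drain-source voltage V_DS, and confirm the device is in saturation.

I_D ≈ 0.23 mA, V_DS ≈ 12 V

V_G = V_DD·R_2/(R_1+R_2) = 13×22/104 = 2.75 V. With the source grounded, V_GS = V_G = 2.75 V.
Assume saturation: I_D = (k_n/2)(V_GS − V_t)² = (2.3/2)×(2.75 − 2.3)² = 1.15×0.45² = 0.233 mA.
V_DS = V_DD − I_D·R_D = 13 − 0.233×2.7 = 12.4 V.
Saturation requires V_DS ≥ V_GS − V_t = 0.45 V; 12.4 ≥ 0.45 ✓.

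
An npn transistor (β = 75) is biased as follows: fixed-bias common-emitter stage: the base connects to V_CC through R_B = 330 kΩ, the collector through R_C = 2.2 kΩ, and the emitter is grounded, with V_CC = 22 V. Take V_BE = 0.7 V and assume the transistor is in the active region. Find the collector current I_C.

I_C ≈ 4.8 mA

Base loop: V_CC = I_B·R_B + V_BE, so I_B = (22 − 0.7)/330 kΩ = 0.0645 mA.
In the active region I_C = β·I_B = 75 × 0.0645 = 4.84 mA.
Collector loop: V_CE = V_CC − I_C·R_C = 22 − 4.84×2.2 = 11.3 V.
Since V_CE = 11.3 V > V_CE(sat) ≈ 0.2 V, the transistor is in the active region as assumed.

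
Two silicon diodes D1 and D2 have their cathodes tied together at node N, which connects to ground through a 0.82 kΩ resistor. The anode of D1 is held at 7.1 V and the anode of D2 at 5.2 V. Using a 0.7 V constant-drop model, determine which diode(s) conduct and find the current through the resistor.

Assume both conduct. Then node N would need to be at both 7.1−0.7 = 6.4 V and 5.2−0.7 = 4.5 V, which is impossible.
Assume only D1 conducts: V_N = 7.1 − 0.7 = 6.4 V, so I_R = 6.4/0.82 = 7.8 mA.
Check D2: its anode-to-cathode voltage is 5.2 − 6.4 = -1.2 V < 0.7 V, so it is off. The assumption is consistent.

Only D1 conducts; I_R ≈ 7.8 mA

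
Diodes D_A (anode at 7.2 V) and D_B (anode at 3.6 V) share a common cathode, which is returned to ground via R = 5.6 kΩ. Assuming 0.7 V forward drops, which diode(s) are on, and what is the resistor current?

Only D_A conducts; I_R ≈ 1.2 mA

Assume both conduct. Then node N would need to be at both 7.2−0.7 = 6.5 V and 3.6−0.7 = 2.9 V, which is impossible.
Assume only D_A conducts: V_N = 7.2 − 0.7 = 6.5 V, so I_R = 6.5/5.6 = 1.16 mA.
Check D_B: its anode-to-cathode voltage is 3.6 − 6.5 = -2.9 V < 0.7 V, so it is off. The assumption is consistent.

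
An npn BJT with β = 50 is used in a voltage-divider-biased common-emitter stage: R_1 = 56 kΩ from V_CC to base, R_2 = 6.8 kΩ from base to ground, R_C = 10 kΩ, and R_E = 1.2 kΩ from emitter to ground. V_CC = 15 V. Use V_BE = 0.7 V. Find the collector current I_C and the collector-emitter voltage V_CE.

I_C ≈ 0.69 mA, V_CE ≈ 7.3 V

Thevenize the base divider: V_Th = V_CC·R_2/(R_1+R_2) = 15×6.8/62.8 = 1.62 V, R_Th = R_1‖R_2 = 6.06 kΩ.
Base-emitter loop: V_Th = I_B·R_Th + V_BE + (β+1)I_B·R_E, so I_B = (1.62 − 0.7) / (6.06 + 51×1.2) = 0.0137 mA.
I_C = β·I_B = 50×0.0137 = 0.687 mA, and I_E = (β+1)I_B = 0.701 mA.
V_CE = V_CC − I_C·R_C − I_E·R_E = 15 − 0.687×10 − 0.701×1.2 = 7.29 V.
V_CE = 7.29 V > 0.2 V confirms active-region operation.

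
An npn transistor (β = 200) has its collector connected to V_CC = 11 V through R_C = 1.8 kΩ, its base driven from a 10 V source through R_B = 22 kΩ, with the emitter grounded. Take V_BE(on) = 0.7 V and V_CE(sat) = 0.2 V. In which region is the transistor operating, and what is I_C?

saturation; I_C ≈ 6 mA

Assume active: I_B = (10 − 0.7)/22 = 0.423 mA, giving I_C = β·I_B = 84.5 mA.
But then V_CE = 11 − 84.5×1.8 = -141 V < V_CE(sat) = 0.2 V — impossible in the active region.
So the transistor is saturated. With V_CE = 0.2 V, I_C = (V_CC − 0.2)/R_C = 10.8/1.8 = 6 mA.
Check: β·I_B = 84.5 mA > I_C = 6 mA, confirming saturation.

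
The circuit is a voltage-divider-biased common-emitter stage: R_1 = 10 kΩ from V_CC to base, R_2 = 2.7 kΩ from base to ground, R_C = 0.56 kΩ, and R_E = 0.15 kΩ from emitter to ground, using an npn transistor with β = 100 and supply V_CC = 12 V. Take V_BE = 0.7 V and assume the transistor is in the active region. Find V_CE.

Thevenize the base divider: V_Th = V_CC·R_2/(R_1+R_2) = 12×2.7/12.7 = 2.55 V, R_Th = R_1‖R_2 = 2.13 kΩ.
Base-emitter loop: V_Th = I_B·R_Th + V_BE + (β+1)I_B·R_E, so I_B = (2.55 − 0.7) / (2.13 + 101×0.15) = 0.107 mA.
I_C = β·I_B = 100×0.107 = 10.7 mA, and I_E = (β+1)I_B = 10.8 mA.
V_CE = V_CC − I_C·R_C − I_E·R_E = 12 − 10.7×0.56 − 10.8×0.15 = 4.38 V.
V_CE = 4.38 V > 0.2 V confirms active-region operation.

V_CE ≈ 4.4 V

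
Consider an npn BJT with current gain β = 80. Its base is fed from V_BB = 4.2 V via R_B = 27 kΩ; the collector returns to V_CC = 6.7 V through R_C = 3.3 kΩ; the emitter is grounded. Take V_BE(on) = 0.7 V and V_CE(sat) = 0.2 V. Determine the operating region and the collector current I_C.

Assume active: I_B = (4.2 − 0.7)/27 = 0.13 mA, giving I_C = β·I_B = 10.4 mA.
But then V_CE = 6.7 − 10.4×3.3 = -27.5 V < V_CE(sat) = 0.2 V — impossible in the active region.
So the transistor is saturated. With V_CE = 0.2 V, I_C = (V_CC − 0.2)/R_C = 6.5/3.3 = 1.97 mA.
Check: β·I_B = 10.4 mA > I_C = 1.97 mA, confirming saturation.

saturation; I_C ≈ 2 mA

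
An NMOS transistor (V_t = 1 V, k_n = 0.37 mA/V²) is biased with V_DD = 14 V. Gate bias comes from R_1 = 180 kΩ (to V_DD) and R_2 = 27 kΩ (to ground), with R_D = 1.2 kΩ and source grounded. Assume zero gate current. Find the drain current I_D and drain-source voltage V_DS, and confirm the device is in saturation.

V_G = V_DD·R_2/(R_1+R_2) = 14×27/207 = 1.83 V. With the source grounded, V_GS = V_G = 1.83 V.
Assume saturation: I_D = (k_n/2)(V_GS − V_t)² = (0.37/2)×(1.83 − 1)² = 0.185×0.826² = 0.126 mA.
V_DS = V_DD − I_D·R_D = 14 − 0.126×1.2 = 13.8 V.
Saturation requires V_DS ≥ V_GS − V_t = 0.826 V; 13.8 ≥ 0.826 ✓.

I_D ≈ 0.13 mA, V_DS ≈ 14 V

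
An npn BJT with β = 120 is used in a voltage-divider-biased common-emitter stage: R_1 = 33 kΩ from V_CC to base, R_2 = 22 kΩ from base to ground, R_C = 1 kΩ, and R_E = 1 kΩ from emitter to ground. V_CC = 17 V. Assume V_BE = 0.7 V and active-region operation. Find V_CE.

V_CE ≈ 6 V

Thevenize the base divider: V_Th = V_CC·R_2/(R_1+R_2) = 17×22/55 = 6.8 V, R_Th = R_1‖R_2 = 13.2 kΩ.
Base-emitter loop: V_Th = I_B·R_Th + V_BE + (β+1)I_B·R_E, so I_B = (6.8 − 0.7) / (13.2 + 121×1) = 0.0455 mA.
I_C = β·I_B = 120×0.0455 = 5.45 mA, and I_E = (β+1)I_B = 5.5 mA.
V_CE = V_CC − I_C·R_C − I_E·R_E = 17 − 5.45×1 − 5.5×1 = 6.05 V.
V_CE = 6.05 V > 0.2 V confirms active-region operation.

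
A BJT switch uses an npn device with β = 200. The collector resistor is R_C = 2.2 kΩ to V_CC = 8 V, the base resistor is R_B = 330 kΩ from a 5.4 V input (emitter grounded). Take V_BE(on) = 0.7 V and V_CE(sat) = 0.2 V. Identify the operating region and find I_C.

active; I_C ≈ 2.8 mA

Assume active. Base-emitter loop: I_B = (V_BB − V_BE)/R_B = (5.4 − 0.7)/330 = 0.0142 mA.
I_C = β·I_B = 200×0.0142 = 2.85 mA.
V_CE = V_CC − I_C·R_C = 8 − 2.85×2.2 = 1.73 V > V_CE(sat), so the active-region assumption holds.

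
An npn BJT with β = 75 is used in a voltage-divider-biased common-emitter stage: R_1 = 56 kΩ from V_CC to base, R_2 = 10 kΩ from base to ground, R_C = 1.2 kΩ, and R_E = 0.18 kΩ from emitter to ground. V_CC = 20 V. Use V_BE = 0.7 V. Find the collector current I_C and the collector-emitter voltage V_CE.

Thevenize the base divider: V_Th = V_CC·R_2/(R_1+R_2) = 20×10/66 = 3.03 V, R_Th = R_1‖R_2 = 8.48 kΩ.
Base-emitter loop: V_Th = I_B·R_Th + V_BE + (β+1)I_B·R_E, so I_B = (3.03 − 0.7) / (8.48 + 76×0.18) = 0.105 mA.
I_C = β·I_B = 75×0.105 = 7.89 mA, and I_E = (β+1)I_B = 7.99 mA.
V_CE = V_CC − I_C·R_C − I_E·R_E = 20 − 7.89×1.2 − 7.99×0.18 = 9.1 V.
V_CE = 9.1 V > 0.2 V confirms active-region operation.

I_C ≈ 7.9 mA, V_CE ≈ 9.1 V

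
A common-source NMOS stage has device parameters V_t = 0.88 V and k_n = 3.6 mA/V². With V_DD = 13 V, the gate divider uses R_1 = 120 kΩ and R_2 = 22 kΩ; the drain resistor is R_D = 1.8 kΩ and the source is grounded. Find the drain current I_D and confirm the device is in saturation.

V_G = V_DD·R_2/(R_1+R_2) = 13×22/142 = 2.01 V. With the source grounded, V_GS = V_G = 2.01 V.
Assume saturation: I_D = (k_n/2)(V_GS − V_t)² = (3.6/2)×(2.01 − 0.88)² = 1.8×1.13² = 2.32 mA.
V_DS = V_DD − I_D·R_D = 13 − 2.32×1.8 = 8.83 V.
Saturation requires V_DS ≥ V_GS − V_t = 1.13 V; 8.83 ≥ 1.13 ✓.

I_D ≈ 2.3 mA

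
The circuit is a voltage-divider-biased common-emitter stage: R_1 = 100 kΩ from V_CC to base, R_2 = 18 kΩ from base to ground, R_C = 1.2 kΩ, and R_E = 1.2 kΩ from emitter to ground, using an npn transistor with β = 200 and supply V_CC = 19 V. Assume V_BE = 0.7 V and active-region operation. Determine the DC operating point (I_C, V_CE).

I_C ≈ 1.7 mA, V_CE ≈ 15 V

Thevenize the base divider: V_Th = V_CC·R_2/(R_1+R_2) = 19×18/118 = 2.9 V, R_Th = R_1‖R_2 = 15.3 kΩ.
Base-emitter loop: V_Th = I_B·R_Th + V_BE + (β+1)I_B·R_E, so I_B = (2.9 − 0.7) / (15.3 + 201×1.2) = 0.00857 mA.
I_C = β·I_B = 200×0.00857 = 1.71 mA, and I_E = (β+1)I_B = 1.72 mA.
V_CE = V_CC − I_C·R_C − I_E·R_E = 19 − 1.71×1.2 − 1.72×1.2 = 14.9 V.
V_CE = 14.9 V > 0.2 V confirms active-region operation.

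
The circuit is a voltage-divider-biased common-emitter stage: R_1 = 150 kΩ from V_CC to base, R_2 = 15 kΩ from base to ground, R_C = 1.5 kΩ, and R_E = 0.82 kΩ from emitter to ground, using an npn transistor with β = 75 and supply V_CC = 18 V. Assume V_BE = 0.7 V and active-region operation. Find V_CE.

V_CE ≈ 16 V

Thevenize the base divider: V_Th = V_CC·R_2/(R_1+R_2) = 18×15/165 = 1.64 V, R_Th = R_1‖R_2 = 13.6 kΩ.
Base-emitter loop: V_Th = I_B·R_Th + V_BE + (β+1)I_B·R_E, so I_B = (1.64 − 0.7) / (13.6 + 76×0.82) = 0.0123 mA.
I_C = β·I_B = 75×0.0123 = 0.925 mA, and I_E = (β+1)I_B = 0.937 mA.
V_CE = V_CC − I_C·R_C − I_E·R_E = 18 − 0.925×1.5 − 0.937×0.82 = 15.8 V.
V_CE = 15.8 V > 0.2 V confirms active-region operation.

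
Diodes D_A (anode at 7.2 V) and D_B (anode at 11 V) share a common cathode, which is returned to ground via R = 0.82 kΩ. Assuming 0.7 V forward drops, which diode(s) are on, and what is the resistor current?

Assume both conduct. Then node N would need to be at both 7.2−0.7 = 6.5 V and 11−0.7 = 10.3 V, which is impossible.
Assume only D_B conducts: V_N = 11 − 0.7 = 10.3 V, so I_R = 10.3/0.82 = 12.6 mA.
Check D_A: its anode-to-cathode voltage is 7.2 − 10.3 = -3.1 V < 0.7 V, so it is off. The assumption is consistent.

Only D_B conducts; I_R ≈ 13 mA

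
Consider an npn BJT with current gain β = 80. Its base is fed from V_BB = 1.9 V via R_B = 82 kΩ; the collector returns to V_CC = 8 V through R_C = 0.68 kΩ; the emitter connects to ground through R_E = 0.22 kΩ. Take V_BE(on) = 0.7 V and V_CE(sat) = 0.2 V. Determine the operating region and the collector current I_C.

active; I_C ≈ 0.96 mA

Assume active. Base-emitter loop: I_B = (V_BB − V_BE)/(R_B + (β+1)R_E) = (1.9 − 0.7)/(82 + 81×0.22) = 0.012 mA.
I_C = β·I_B = 80×0.012 = 0.962 mA.
V_CE = V_CC − I_C·R_C − I_E·R_E = 8 − 0.962×0.68 − 0.974×0.22 = 7.13 V > V_CE(sat), so the active-region assumption holds.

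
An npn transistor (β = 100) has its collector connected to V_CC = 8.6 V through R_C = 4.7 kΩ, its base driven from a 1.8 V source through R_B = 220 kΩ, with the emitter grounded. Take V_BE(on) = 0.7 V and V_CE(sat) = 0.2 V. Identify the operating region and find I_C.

Assume active. Base-emitter loop: I_B = (V_BB − V_BE)/R_B = (1.8 − 0.7)/220 = 0.005 mA.
I_C = β·I_B = 100×0.005 = 0.5 mA.
V_CE = V_CC − I_C·R_C = 8.6 − 0.5×4.7 = 6.25 V > V_CE(sat), so the active-region assumption holds.

active; I_C ≈ 0.5 mA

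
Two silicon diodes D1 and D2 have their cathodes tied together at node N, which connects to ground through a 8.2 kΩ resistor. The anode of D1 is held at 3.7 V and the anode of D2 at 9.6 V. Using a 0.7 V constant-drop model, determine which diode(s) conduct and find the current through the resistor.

Assume both conduct. Then node N would need to be at both 3.7−0.7 = 3 V and 9.6−0.7 = 8.9 V, which is impossible.
Assume only D2 conducts: V_N = 9.6 − 0.7 = 8.9 V, so I_R = 8.9/8.2 = 1.09 mA.
Check D1: its anode-to-cathode voltage is 3.7 − 8.9 = -5.2 V < 0.7 V, so it is off. The assumption is consistent.

Only D2 conducts; I_R ≈ 1.1 mA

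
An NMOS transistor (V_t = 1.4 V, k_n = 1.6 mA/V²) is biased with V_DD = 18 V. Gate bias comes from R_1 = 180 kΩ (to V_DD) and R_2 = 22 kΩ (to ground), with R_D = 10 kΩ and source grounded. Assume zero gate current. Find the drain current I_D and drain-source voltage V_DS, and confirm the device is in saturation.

I_D ≈ 0.25 mA, V_DS ≈ 15 V

V_G = V_DD·R_2/(R_1+R_2) = 18×22/202 = 1.96 V. With the source grounded, V_GS = V_G = 1.96 V.
Assume saturation: I_D = (k_n/2)(V_GS − V_t)² = (1.6/2)×(1.96 − 1.4)² = 0.8×0.56² = 0.251 mA.
V_DS = V_DD − I_D·R_D = 18 − 0.251×10 = 15.5 V.
Saturation requires V_DS ≥ V_GS − V_t = 0.56 V; 15.5 ≥ 0.56 ✓.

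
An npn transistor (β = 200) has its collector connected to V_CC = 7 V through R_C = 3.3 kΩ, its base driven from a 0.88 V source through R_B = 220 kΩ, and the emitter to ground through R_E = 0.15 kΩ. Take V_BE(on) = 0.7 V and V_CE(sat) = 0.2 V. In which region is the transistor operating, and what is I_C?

active; I_C ≈ 0.14 mA

Assume active. Base-emitter loop: I_B = (V_BB − V_BE)/(R_B + (β+1)R_E) = (0.88 − 0.7)/(220 + 201×0.15) = 0.00072 mA.
I_C = β·I_B = 200×0.00072 = 0.144 mA.
V_CE = V_CC − I_C·R_C − I_E·R_E = 7 − 0.144×3.3 − 0.145×0.15 = 6.5 V > V_CE(sat), so the active-region assumption holds.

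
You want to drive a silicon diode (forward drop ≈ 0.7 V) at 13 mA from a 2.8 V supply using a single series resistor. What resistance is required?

R ≈ 0.16 kΩ

The resistor drops V_S − V_D = 2.8 − 0.7 = 2.1 V at 13 mA.
R = 2.1 V / 13 mA = 0.162 kΩ.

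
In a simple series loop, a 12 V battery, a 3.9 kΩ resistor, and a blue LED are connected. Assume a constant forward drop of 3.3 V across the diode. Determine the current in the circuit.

KVL around the loop: 12 = V_D + I·R = 3.3 + I × 3.9 kΩ.
So I = (12 − 3.3) / 3.9 kΩ = 8.7 / 3.9 = 2.23 mA.

I ≈ 2.2 mA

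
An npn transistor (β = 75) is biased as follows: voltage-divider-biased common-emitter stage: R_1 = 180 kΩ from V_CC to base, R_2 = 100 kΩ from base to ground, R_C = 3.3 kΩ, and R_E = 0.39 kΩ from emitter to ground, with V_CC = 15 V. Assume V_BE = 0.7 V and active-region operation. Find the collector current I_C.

Thevenize the base divider: V_Th = V_CC·R_2/(R_1+R_2) = 15×100/280 = 5.36 V, R_Th = R_1‖R_2 = 64.3 kΩ.
Base-emitter loop: V_Th = I_B·R_Th + V_BE + (β+1)I_B·R_E, so I_B = (5.36 − 0.7) / (64.3 + 76×0.39) = 0.0496 mA.
I_C = β·I_B = 75×0.0496 = 3.72 mA, and I_E = (β+1)I_B = 3.77 mA.
V_CE = V_CC − I_C·R_C − I_E·R_E = 15 − 3.72×3.3 − 3.77×0.39 = 1.26 V.
V_CE = 1.26 V > 0.2 V confirms active-region operation.

I_C ≈ 3.7 mA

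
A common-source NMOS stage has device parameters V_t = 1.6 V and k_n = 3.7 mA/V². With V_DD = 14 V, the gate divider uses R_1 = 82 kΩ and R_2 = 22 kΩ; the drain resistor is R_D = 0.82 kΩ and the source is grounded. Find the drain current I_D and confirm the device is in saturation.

I_D ≈ 3.4 mA

V_G = V_DD·R_2/(R_1+R_2) = 14×22/104 = 2.96 V. With the source grounded, V_GS = V_G = 2.96 V.
Assume saturation: I_D = (k_n/2)(V_GS − V_t)² = (3.7/2)×(2.96 − 1.6)² = 1.85×1.36² = 3.43 mA.
V_DS = V_DD − I_D·R_D = 14 − 3.43×0.82 = 11.2 V.
Saturation requires V_DS ≥ V_GS − V_t = 1.36 V; 11.2 ≥ 1.36 ✓.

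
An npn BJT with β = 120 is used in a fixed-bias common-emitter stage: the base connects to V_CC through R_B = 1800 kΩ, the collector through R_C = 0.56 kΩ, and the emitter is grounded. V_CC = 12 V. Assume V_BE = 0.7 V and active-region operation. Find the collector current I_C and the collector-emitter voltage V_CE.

I_C ≈ 0.75 mA, V_CE ≈ 12 V

Base loop: V_CC = I_B·R_B + V_BE, so I_B = (12 − 0.7)/1800 kΩ = 0.00628 mA.
In the active region I_C = β·I_B = 120 × 0.00628 = 0.753 mA.
Collector loop: V_CE = V_CC − I_C·R_C = 12 − 0.753×0.56 = 11.6 V.
Since V_CE = 11.6 V > V_CE(sat) ≈ 0.2 V, the transistor is in the active region as assumed.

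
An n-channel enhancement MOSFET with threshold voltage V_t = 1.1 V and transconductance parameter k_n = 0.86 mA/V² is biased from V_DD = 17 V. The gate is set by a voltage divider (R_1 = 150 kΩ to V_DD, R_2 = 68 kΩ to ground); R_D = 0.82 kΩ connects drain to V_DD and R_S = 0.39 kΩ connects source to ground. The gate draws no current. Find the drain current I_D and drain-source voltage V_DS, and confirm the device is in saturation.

I_D ≈ 3.5 mA, V_DS ≈ 13 V

V_G = V_DD·R_2/(R_1+R_2) = 17×68/218 = 5.3 V.
Assume saturation: I_D = (k_n/2)(V_GS − V_t)² with V_GS = V_G − I_D·R_S = 5.3 − 0.39·I_D.
Substituting gives 0.0654·I_D² − 2.41·I_D + 7.6 = 0, with roots I_D = 3.48 or 33.4 mA.
The root I_D = 33.4 mA gives V_GS = -7.71 V ≤ V_t, so take I_D = 3.48 mA.
Then V_GS = 3.95 V and V_DS = V_DD − I_D(R_D+R_S) = 17 − 3.48×1.21 = 12.8 V.
Saturation requires V_DS ≥ V_GS − V_t = 2.85 V; 12.8 ≥ 2.85 ✓.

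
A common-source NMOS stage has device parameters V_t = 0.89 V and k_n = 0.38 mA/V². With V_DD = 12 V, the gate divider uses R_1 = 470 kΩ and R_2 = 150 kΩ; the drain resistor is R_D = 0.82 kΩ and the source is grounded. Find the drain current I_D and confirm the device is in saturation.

V_G = V_DD·R_2/(R_1+R_2) = 12×150/620 = 2.9 V. With the source grounded, V_GS = V_G = 2.9 V.
Assume saturation: I_D = (k_n/2)(V_GS − V_t)² = (0.38/2)×(2.9 − 0.89)² = 0.19×2.01² = 0.77 mA.
V_DS = V_DD − I_D·R_D = 12 − 0.77×0.82 = 11.4 V.
Saturation requires V_DS ≥ V_GS − V_t = 2.01 V; 11.4 ≥ 2.01 ✓.

I_D ≈ 0.77 mA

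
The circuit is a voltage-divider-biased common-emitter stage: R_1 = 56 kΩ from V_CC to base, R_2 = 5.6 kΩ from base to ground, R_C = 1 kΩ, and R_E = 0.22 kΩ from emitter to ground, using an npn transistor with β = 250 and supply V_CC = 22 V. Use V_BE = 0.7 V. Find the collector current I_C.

I_C ≈ 5.4 mA

Thevenize the base divider: V_Th = V_CC·R_2/(R_1+R_2) = 22×5.6/61.6 = 2 V, R_Th = R_1‖R_2 = 5.09 kΩ.
Base-emitter loop: V_Th = I_B·R_Th + V_BE + (β+1)I_B·R_E, so I_B = (2 − 0.7) / (5.09 + 251×0.22) = 0.0216 mA.
I_C = β·I_B = 250×0.0216 = 5.39 mA, and I_E = (β+1)I_B = 5.41 mA.
V_CE = V_CC − I_C·R_C − I_E·R_E = 22 − 5.39×1 − 5.41×0.22 = 15.4 V.
V_CE = 15.4 V > 0.2 V confirms active-region operation.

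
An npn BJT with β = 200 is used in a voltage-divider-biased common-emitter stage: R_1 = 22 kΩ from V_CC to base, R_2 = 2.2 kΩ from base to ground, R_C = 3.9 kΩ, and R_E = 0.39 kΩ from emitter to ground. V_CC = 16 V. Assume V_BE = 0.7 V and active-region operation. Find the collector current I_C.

Thevenize the base divider: V_Th = V_CC·R_2/(R_1+R_2) = 16×2.2/24.2 = 1.45 V, R_Th = R_1‖R_2 = 2 kΩ.
Base-emitter loop: V_Th = I_B·R_Th + V_BE + (β+1)I_B·R_E, so I_B = (1.45 − 0.7) / (2 + 201×0.39) = 0.00939 mA.
I_C = β·I_B = 200×0.00939 = 1.88 mA, and I_E = (β+1)I_B = 1.89 mA.
V_CE = V_CC − I_C·R_C − I_E·R_E = 16 − 1.88×3.9 − 1.89×0.39 = 7.94 V.
V_CE = 7.94 V > 0.2 V confirms active-region operation.

I_C ≈ 1.9 mA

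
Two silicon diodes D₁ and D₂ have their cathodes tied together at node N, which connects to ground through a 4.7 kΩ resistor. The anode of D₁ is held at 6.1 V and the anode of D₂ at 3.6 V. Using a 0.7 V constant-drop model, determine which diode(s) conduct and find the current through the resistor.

Assume both conduct. Then node N would need to be at both 6.1−0.7 = 5.4 V and 3.6−0.7 = 2.9 V, which is impossible.
Assume only D₁ conducts: V_N = 6.1 − 0.7 = 5.4 V, so I_R = 5.4/4.7 = 1.15 mA.
Check D₂: its anode-to-cathode voltage is 3.6 − 5.4 = -1.8 V < 0.7 V, so it is off. The assumption is consistent.

Only D₁ conducts; I_R ≈ 1.1 mA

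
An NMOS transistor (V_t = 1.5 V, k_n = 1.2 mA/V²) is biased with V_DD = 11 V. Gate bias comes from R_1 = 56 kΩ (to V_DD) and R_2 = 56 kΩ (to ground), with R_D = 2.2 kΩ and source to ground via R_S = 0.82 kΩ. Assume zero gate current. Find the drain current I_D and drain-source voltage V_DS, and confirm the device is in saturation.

V_G = V_DD·R_2/(R_1+R_2) = 11×56/112 = 5.5 V.
Assume saturation: I_D = (k_n/2)(V_GS − V_t)² with V_GS = V_G − I_D·R_S = 5.5 − 0.82·I_D.
Substituting gives 0.403·I_D² − 4.94·I_D + 9.6 = 0, with roots I_D = 2.43 or 9.81 mA.
The root I_D = 9.81 mA gives V_GS = -2.54 V ≤ V_t, so take I_D = 2.43 mA.
Then V_GS = 3.51 V and V_DS = V_DD − I_D(R_D+R_S) = 11 − 2.43×3.02 = 3.67 V.
Saturation requires V_DS ≥ V_GS − V_t = 2.01 V; 3.67 ≥ 2.01 ✓.

I_D ≈ 2.4 mA, V_DS ≈ 3.7 V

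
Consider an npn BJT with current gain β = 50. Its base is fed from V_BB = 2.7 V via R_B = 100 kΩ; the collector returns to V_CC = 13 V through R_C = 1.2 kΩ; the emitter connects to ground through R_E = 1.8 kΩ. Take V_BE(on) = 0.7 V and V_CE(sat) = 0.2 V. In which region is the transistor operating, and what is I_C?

Assume active. Base-emitter loop: I_B = (V_BB − V_BE)/(R_B + (β+1)R_E) = (2.7 − 0.7)/(100 + 51×1.8) = 0.0104 mA.
I_C = β·I_B = 50×0.0104 = 0.521 mA.
V_CE = V_CC − I_C·R_C − I_E·R_E = 13 − 0.521×1.2 − 0.532×1.8 = 11.4 V > V_CE(sat), so the active-region assumption holds.

active; I_C ≈ 0.52 mA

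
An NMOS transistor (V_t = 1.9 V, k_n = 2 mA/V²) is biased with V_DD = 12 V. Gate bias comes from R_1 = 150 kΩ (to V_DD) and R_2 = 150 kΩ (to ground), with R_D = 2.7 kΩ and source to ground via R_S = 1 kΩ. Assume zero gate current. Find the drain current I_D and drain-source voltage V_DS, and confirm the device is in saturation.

V_G = V_DD·R_2/(R_1+R_2) = 12×150/300 = 6 V.
Assume saturation: I_D = (k_n/2)(V_GS − V_t)² with V_GS = V_G − I_D·R_S = 6 − 1·I_D.
Substituting gives 1·I_D² − 9.2·I_D + 16.8 = 0, with roots I_D = 2.51 or 6.69 mA.
The root I_D = 6.69 mA gives V_GS = -0.686 V ≤ V_t, so take I_D = 2.51 mA.
Then V_GS = 3.49 V and V_DS = V_DD − I_D(R_D+R_S) = 12 − 2.51×3.7 = 2.7 V.
Saturation requires V_DS ≥ V_GS − V_t = 1.59 V; 2.7 ≥ 1.59 ✓.

I_D ≈ 2.5 mA, V_DS ≈ 2.7 V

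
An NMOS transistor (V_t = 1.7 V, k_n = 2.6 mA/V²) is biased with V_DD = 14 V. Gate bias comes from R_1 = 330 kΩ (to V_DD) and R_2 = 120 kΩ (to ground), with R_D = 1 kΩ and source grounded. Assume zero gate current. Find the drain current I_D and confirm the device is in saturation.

V_G = V_DD·R_2/(R_1+R_2) = 14×120/450 = 3.73 V. With the source grounded, V_GS = V_G = 3.73 V.
Assume saturation: I_D = (k_n/2)(V_GS − V_t)² = (2.6/2)×(3.73 − 1.7)² = 1.3×2.03² = 5.37 mA.
V_DS = V_DD − I_D·R_D = 14 − 5.37×1 = 8.63 V.
Saturation requires V_DS ≥ V_GS − V_t = 2.03 V; 8.63 ≥ 2.03 ✓.

I_D ≈ 5.4 mA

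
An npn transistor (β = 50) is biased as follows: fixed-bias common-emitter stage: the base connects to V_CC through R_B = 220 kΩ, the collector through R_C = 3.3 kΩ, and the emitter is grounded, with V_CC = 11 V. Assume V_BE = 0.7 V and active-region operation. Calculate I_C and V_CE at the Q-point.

I_C ≈ 2.3 mA, V_CE ≈ 3.3 V

Base loop: V_CC = I_B·R_B + V_BE, so I_B = (11 − 0.7)/220 kΩ = 0.0468 mA.
In the active region I_C = β·I_B = 50 × 0.0468 = 2.34 mA.
Collector loop: V_CE = V_CC − I_C·R_C = 11 − 2.34×3.3 = 3.27 V.
Since V_CE = 3.27 V > V_CE(sat) ≈ 0.2 V, the transistor is in the active region as assumed.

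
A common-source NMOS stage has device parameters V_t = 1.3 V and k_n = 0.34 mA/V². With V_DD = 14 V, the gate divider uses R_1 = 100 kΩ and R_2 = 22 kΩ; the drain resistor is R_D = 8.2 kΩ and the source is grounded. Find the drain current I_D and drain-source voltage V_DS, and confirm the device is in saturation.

V_G = V_DD·R_2/(R_1+R_2) = 14×22/122 = 2.52 V. With the source grounded, V_GS = V_G = 2.52 V.
Assume saturation: I_D = (k_n/2)(V_GS − V_t)² = (0.34/2)×(2.52 − 1.3)² = 0.17×1.22² = 0.255 mA.
V_DS = V_DD − I_D·R_D = 14 − 0.255×8.2 = 11.9 V.
Saturation requires V_DS ≥ V_GS − V_t = 1.22 V; 11.9 ≥ 1.22 ✓.

I_D ≈ 0.25 mA, V_DS ≈ 12 V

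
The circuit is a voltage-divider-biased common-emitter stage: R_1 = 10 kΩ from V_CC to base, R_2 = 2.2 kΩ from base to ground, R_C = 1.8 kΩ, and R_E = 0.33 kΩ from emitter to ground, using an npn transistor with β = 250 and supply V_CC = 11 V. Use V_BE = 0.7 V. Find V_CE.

Thevenize the base divider: V_Th = V_CC·R_2/(R_1+R_2) = 11×2.2/12.2 = 1.98 V, R_Th = R_1‖R_2 = 1.8 kΩ.
Base-emitter loop: V_Th = I_B·R_Th + V_BE + (β+1)I_B·R_E, so I_B = (1.98 − 0.7) / (1.8 + 251×0.33) = 0.0152 mA.
I_C = β·I_B = 250×0.0152 = 3.79 mA, and I_E = (β+1)I_B = 3.81 mA.
V_CE = V_CC − I_C·R_C − I_E·R_E = 11 − 3.79×1.8 − 3.81×0.33 = 2.92 V.
V_CE = 2.92 V > 0.2 V confirms active-region operation.

V_CE ≈ 2.9 V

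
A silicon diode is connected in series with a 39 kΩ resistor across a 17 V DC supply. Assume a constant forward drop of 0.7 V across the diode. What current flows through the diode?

I ≈ 0.42 mA

KVL around the loop: 17 = V_D + I·R = 0.7 + I × 39 kΩ.
So I = (17 − 0.7) / 39 kΩ = 16.3 / 39 = 0.418 mA.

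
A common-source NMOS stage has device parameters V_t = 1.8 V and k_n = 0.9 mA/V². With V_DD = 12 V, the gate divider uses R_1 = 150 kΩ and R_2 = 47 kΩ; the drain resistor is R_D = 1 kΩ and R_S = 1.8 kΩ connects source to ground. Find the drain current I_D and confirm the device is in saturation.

V_G = V_DD·R_2/(R_1+R_2) = 12×47/197 = 2.86 V.
Assume saturation: I_D = (k_n/2)(V_GS − V_t)² with V_GS = V_G − I_D·R_S = 2.86 − 1.8·I_D.
Substituting gives 1.46·I_D² − 2.72·I_D + 0.508 = 0, with roots I_D = 0.211 or 1.66 mA.
The root I_D = 1.66 mA gives V_GS = -0.119 V ≤ V_t, so take I_D = 0.211 mA.
Then V_GS = 2.48 V and V_DS = V_DD − I_D(R_D+R_S) = 12 − 0.211×2.8 = 11.4 V.
Saturation requires V_DS ≥ V_GS − V_t = 0.684 V; 11.4 ≥ 0.684 ✓.

I_D ≈ 0.21 mA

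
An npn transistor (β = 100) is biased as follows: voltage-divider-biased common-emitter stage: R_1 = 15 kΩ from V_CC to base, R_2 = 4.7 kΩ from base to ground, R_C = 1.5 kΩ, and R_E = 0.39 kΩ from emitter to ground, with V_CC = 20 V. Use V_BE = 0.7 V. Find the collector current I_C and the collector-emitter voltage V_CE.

I_C ≈ 9.5 mA, V_CE ≈ 2.1 V

Thevenize the base divider: V_Th = V_CC·R_2/(R_1+R_2) = 20×4.7/19.7 = 4.77 V, R_Th = R_1‖R_2 = 3.58 kΩ.
Base-emitter loop: V_Th = I_B·R_Th + V_BE + (β+1)I_B·R_E, so I_B = (4.77 − 0.7) / (3.58 + 101×0.39) = 0.0948 mA.
I_C = β·I_B = 100×0.0948 = 9.48 mA, and I_E = (β+1)I_B = 9.57 mA.
V_CE = V_CC − I_C·R_C − I_E·R_E = 20 − 9.48×1.5 − 9.57×0.39 = 2.05 V.
V_CE = 2.05 V > 0.2 V confirms active-region operation.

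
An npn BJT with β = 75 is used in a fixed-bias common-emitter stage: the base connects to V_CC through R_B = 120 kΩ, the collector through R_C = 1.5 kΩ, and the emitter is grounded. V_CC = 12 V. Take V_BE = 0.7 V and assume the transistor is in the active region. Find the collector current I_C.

Base loop: V_CC = I_B·R_B + V_BE, so I_B = (12 − 0.7)/120 kΩ = 0.0942 mA.
In the active region I_C = β·I_B = 75 × 0.0942 = 7.06 mA.
Collector loop: V_CE = V_CC − I_C·R_C = 12 − 7.06×1.5 = 1.41 V.
Since V_CE = 1.41 V > V_CE(sat) ≈ 0.2 V, the transistor is in the active region as assumed.

I_C ≈ 7.1 mA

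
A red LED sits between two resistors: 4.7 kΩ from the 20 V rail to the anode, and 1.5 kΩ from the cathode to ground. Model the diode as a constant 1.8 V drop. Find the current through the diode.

I ≈ 2.9 mA

The two resistors are in series with the diode, so KVL gives 20 = I·4.7 + 1.8 + I·1.5.
I = (20 − 1.8) / (4.7 + 1.5) kΩ = 18.2 / 6.2 = 2.94 mA.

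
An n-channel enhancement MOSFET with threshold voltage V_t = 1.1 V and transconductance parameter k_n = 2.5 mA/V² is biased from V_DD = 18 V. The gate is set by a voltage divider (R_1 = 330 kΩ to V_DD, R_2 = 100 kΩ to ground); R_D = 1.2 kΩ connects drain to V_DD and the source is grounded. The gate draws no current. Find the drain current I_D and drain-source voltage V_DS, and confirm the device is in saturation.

V_G = V_DD·R_2/(R_1+R_2) = 18×100/430 = 4.19 V. With the source grounded, V_GS = V_G = 4.19 V.
Assume saturation: I_D = (k_n/2)(V_GS − V_t)² = (2.5/2)×(4.19 − 1.1)² = 1.25×3.09² = 11.9 mA.
V_DS = V_DD − I_D·R_D = 18 − 11.9×1.2 = 3.71 V.
Saturation requires V_DS ≥ V_GS − V_t = 3.09 V; 3.71 ≥ 3.09 ✓.

I_D ≈ 12 mA, V_DS ≈ 3.7 V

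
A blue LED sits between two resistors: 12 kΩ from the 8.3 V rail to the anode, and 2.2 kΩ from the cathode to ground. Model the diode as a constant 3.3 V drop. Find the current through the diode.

The two resistors are in series with the diode, so KVL gives 8.3 = I·12 + 3.3 + I·2.2.
I = (8.3 − 3.3) / (12 + 2.2) kΩ = 5 / 14.2 = 0.352 mA.

I ≈ 0.35 mA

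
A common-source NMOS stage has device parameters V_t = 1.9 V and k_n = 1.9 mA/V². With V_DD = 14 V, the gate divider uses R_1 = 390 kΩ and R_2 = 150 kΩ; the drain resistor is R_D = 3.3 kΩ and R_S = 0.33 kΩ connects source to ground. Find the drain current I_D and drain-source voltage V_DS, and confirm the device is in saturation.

I_D ≈ 1.8 mA, V_DS ≈ 7.4 V

V_G = V_DD·R_2/(R_1+R_2) = 14×150/540 = 3.89 V.
Assume saturation: I_D = (k_n/2)(V_GS − V_t)² with V_GS = V_G − I_D·R_S = 3.89 − 0.33·I_D.
Substituting gives 0.103·I_D² − 2.25·I_D + 3.76 = 0, with roots I_D = 1.83 or 19.9 mA.
The root I_D = 19.9 mA gives V_GS = -2.68 V ≤ V_t, so take I_D = 1.83 mA.
Then V_GS = 3.29 V and V_DS = V_DD − I_D(R_D+R_S) = 14 − 1.83×3.63 = 7.37 V.
Saturation requires V_DS ≥ V_GS − V_t = 1.39 V; 7.37 ≥ 1.39 ✓.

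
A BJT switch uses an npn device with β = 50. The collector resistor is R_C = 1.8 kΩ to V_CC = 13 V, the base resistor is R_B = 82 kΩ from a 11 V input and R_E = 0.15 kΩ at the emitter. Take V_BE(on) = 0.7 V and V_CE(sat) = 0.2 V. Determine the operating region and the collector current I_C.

active; I_C ≈ 5.7 mA

Assume active. Base-emitter loop: I_B = (V_BB − V_BE)/(R_B + (β+1)R_E) = (11 − 0.7)/(82 + 51×0.15) = 0.115 mA.
I_C = β·I_B = 50×0.115 = 5.74 mA.
V_CE = V_CC − I_C·R_C − I_E·R_E = 13 − 5.74×1.8 − 5.86×0.15 = 1.78 V > V_CE(sat), so the active-region assumption holds.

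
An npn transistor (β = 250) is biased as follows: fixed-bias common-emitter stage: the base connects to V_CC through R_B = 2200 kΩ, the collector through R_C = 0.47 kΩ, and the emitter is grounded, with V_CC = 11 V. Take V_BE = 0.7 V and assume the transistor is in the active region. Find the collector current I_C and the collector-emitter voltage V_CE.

I_C ≈ 1.2 mA, V_CE ≈ 10 V

Base loop: V_CC = I_B·R_B + V_BE, so I_B = (11 − 0.7)/2200 kΩ = 0.00468 mA.
In the active region I_C = β·I_B = 250 × 0.00468 = 1.17 mA.
Collector loop: V_CE = V_CC − I_C·R_C = 11 − 1.17×0.47 = 10.4 V.
Since V_CE = 10.4 V > V_CE(sat) ≈ 0.2 V, the transistor is in the active region as assumed.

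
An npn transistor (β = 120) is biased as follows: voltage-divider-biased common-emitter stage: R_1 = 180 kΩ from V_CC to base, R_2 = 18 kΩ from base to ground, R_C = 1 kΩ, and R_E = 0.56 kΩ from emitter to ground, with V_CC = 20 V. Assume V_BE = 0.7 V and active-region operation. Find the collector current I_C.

I_C ≈ 1.6 mA

Thevenize the base divider: V_Th = V_CC·R_2/(R_1+R_2) = 20×18/198 = 1.82 V, R_Th = R_1‖R_2 = 16.4 kΩ.
Base-emitter loop: V_Th = I_B·R_Th + V_BE + (β+1)I_B·R_E, so I_B = (1.82 − 0.7) / (16.4 + 121×0.56) = 0.0133 mA.
I_C = β·I_B = 120×0.0133 = 1.6 mA, and I_E = (β+1)I_B = 1.61 mA.
V_CE = V_CC − I_C·R_C − I_E·R_E = 20 − 1.6×1 − 1.61×0.56 = 17.5 V.
V_CE = 17.5 V > 0.2 V confirms active-region operation.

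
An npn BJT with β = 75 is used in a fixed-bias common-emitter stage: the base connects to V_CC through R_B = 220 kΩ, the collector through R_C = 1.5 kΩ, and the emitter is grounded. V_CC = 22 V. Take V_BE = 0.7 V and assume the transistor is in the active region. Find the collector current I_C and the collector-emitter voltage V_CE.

Base loop: V_CC = I_B·R_B + V_BE, so I_B = (22 − 0.7)/220 kΩ = 0.0968 mA.
In the active region I_C = β·I_B = 75 × 0.0968 = 7.26 mA.
Collector loop: V_CE = V_CC − I_C·R_C = 22 − 7.26×1.5 = 11.1 V.
Since V_CE = 11.1 V > V_CE(sat) ≈ 0.2 V, the transistor is in the active region as assumed.

I_C ≈ 7.3 mA, V_CE ≈ 11 V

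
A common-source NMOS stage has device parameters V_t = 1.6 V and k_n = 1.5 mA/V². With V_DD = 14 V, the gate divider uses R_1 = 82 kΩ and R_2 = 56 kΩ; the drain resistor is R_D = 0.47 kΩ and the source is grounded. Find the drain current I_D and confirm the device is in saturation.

I_D ≈ 12 mA

V_G = V_DD·R_2/(R_1+R_2) = 14×56/138 = 5.68 V. With the source grounded, V_GS = V_G = 5.68 V.
Assume saturation: I_D = (k_n/2)(V_GS − V_t)² = (1.5/2)×(5.68 − 1.6)² = 0.75×4.08² = 12.5 mA.
V_DS = V_DD − I_D·R_D = 14 − 12.5×0.47 = 8.13 V.
Saturation requires V_DS ≥ V_GS − V_t = 4.08 V; 8.13 ≥ 4.08 ✓.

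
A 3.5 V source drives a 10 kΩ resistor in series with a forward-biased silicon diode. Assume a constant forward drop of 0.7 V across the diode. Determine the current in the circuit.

KVL around the loop: 3.5 = V_D + I·R = 0.7 + I × 10 kΩ.
So I = (3.5 − 0.7) / 10 kΩ = 2.8 / 10 = 0.28 mA.

I ≈ 0.28 mA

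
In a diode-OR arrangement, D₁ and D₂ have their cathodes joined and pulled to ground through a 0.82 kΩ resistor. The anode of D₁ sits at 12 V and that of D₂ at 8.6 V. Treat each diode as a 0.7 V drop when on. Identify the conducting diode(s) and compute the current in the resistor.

Only D₁ conducts; I_R ≈ 14 mA

Assume both conduct. Then node N would need to be at both 12−0.7 = 11.3 V and 8.6−0.7 = 7.9 V, which is impossible.
Assume only D₁ conducts: V_N = 12 − 0.7 = 11.3 V, so I_R = 11.3/0.82 = 13.8 mA.
Check D₂: its anode-to-cathode voltage is 8.6 − 11.3 = -2.7 V < 0.7 V, so it is off. The assumption is consistent.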